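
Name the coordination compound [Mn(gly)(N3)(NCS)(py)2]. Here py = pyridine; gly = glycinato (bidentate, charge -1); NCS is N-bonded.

There is no counter-ion, so the complex is neutral overall.
Ligand charges: 1×azido (-1 each), 2×pyridine (neutral), 1×glycinato (-1 each), 1×isothiocyanato (-1 each); total -3. So Mn + (-3) = 0, giving Mn = +3.
Ligands are named alphabetically: azido before glycinato before isothiocyanato before pyridine.

azido(glycinato)isothiocyanatobis(pyridine)manganese(III)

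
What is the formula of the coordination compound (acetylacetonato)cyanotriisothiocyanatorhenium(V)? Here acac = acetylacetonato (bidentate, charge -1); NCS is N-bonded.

[Re(acac)(CN)(NCS)3]

Ligands: 1 acetylacetonato (acac, -1), 3 isothiocyanato (NCS, -1), 1 cyano (CN, -1). Ligand charge sum = -5.
With Re in oxidation state +5, the complex ion is [Re...].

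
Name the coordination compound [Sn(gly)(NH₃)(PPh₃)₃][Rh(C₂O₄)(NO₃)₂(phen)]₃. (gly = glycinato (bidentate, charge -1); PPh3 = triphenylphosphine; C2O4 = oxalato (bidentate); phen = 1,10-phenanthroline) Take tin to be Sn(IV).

ammine(glycinato)tris(triphenylphosphine)tin(IV) dinitratooxalato(1,10-phenanthroline)rhodate(III)

Both ions are complex: the cation is named first with the plain metal name, the anion second with the -ate form; each ion's ligands are alphabetised independently.
Sn is given as +4; the cation's ligand charges sum to -1, so the complex cation is 3+.
With 3 anions per cation, each anion must be 3/3 = 1−.
Anion: ligand charges sum to -4; for the ion to be 1−, Rh = +3.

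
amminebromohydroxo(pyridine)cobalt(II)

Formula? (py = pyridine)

Ligands: 1 bromo (Br, -1), 1 ammine (NH3, neutral), 1 hydroxo (OH, -1), 1 pyridine (py, neutral). Ligand charge sum = -2.
With Co in oxidation state +2, the complex ion is [Co...].

[CoBr(NH3)(OH)(py)]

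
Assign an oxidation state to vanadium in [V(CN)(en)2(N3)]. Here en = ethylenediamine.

+2

No counter-ion: the bracketed complex is neutral.
Ligand charges: 2×en neutral; 1×CN = -1; 1×N3 = -1; sum -2.
V + (-2) = 0 ⇒ V is +2.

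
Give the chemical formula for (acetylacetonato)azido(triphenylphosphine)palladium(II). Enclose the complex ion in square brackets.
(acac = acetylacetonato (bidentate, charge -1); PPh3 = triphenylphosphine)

[Pd(acac)(N3)(PPh3)]

Ligands: 1 acetylacetonato (acac, -1), 1 triphenylphosphine (PPh3, neutral), 1 azido (N3, -1). Ligand charge sum = -2.
With Pd in oxidation state +2, the complex ion is [Pd...].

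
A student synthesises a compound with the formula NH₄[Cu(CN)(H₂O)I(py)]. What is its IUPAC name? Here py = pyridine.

The 1 ammonium counter-ion carries a total charge of +1, so each complex ion is 1−.
Ligand charges: 1×cyano (-1 each), 1×iodo (-1 each), 1×aqua (neutral), 1×pyridine (neutral); total -2. So Cu + (-2) = 1−, giving Cu = +1.
Ligands are named alphabetically: aqua before cyano before iodo before pyridine.
The complex ion is anionic, so copper takes the -ate form cuprate(I).

ammonium aquacyanoiodo(pyridine)cuprate(I)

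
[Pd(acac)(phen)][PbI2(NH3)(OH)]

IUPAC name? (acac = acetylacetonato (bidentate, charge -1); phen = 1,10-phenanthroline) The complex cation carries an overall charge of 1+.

The complex cation is given as 1+; its ligand charges sum to -1, so Pd = +2.
A 1:1 salt means the anion carries the equal and opposite charge, 1−.
Anion: ligand charges sum to -3; for the ion to be 1−, Pb = +2.

(acetylacetonato)(1,10-phenanthroline)palladium(II) amminehydroxodiiodoplumbate(II)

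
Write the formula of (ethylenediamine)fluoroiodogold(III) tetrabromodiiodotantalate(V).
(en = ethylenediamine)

Cation [Au…]: ligand charges -2, Au(III) ⇒ ion charge 1+.
Anion [Ta…]: ligand charges -6, Ta(V) ⇒ ion charge 1−.
One 1+ cation balances one 1− anion.

[Au(en)FI][TaBr4I2]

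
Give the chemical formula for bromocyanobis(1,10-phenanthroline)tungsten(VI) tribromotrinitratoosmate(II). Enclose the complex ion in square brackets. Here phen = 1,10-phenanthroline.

Cation [W…]: ligand charges -2, W(VI) ⇒ ion charge 4+.
Anion [Os…]: ligand charges -6, Os(II) ⇒ ion charge 4−.

[WBr(CN)(phen)2][OsBr3(NO3)3]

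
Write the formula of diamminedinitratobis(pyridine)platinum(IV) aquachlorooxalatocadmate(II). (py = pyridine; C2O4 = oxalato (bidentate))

[Pt(NH3)2(NO3)2(py)2][Cd(C2O4)Cl(H2O)]2

Cation [Pt…]: ligand charges -2, Pt(IV) ⇒ ion charge 2+.
Anion [Cd…]: ligand charges -3, Cd(II) ⇒ ion charge 1−.
One 2+ cation requires 2 of the 1− anion.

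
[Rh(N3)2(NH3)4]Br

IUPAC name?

The 1 bromide counter-ion carries a total charge of -1, so each complex ion is 1+.
Ligand charges: 4×ammine (neutral), 2×azido (-1 each); total -2. So Rh + (-2) = 1+, giving Rh = +3.
Ligands are named alphabetically: ammine before azido.

tetraamminediazidorhodium(III) bromide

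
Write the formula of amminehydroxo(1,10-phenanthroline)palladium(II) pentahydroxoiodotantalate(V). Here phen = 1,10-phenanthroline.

[Pd(NH3)(OH)(phen)][TaI(OH)5]

Cation [Pd…]: ligand charges -1, Pd(II) ⇒ ion charge 1+.
Anion [Ta…]: ligand charges -6, Ta(V) ⇒ ion charge 1−.
One 1+ cation balances one 1− anion.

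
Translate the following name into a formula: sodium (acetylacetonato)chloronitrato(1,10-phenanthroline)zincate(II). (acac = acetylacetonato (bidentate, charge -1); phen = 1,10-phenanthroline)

Ligands: 1 chloro (Cl, -1), 1 acetylacetonato (acac, -1), 1 nitrato (NO3, -1), 1 1,10-phenanthroline (phen, neutral). Ligand charge sum = -3.
With Zn in oxidation state +2, the complex ion is [Zn...]^1−.
Charge balance with sodium (+1) requires 1 complex ion per 1 sodium.

Na[Zn(acac)Cl(NO3)(phen)]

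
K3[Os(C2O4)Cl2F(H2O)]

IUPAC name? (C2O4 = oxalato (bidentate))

The 3 potassium counter-ions carry a total charge of +3, so each complex ion is 3−.
Ligand charges: 2×chloro (-1 each), 1×oxalato (-2 each), 1×fluoro (-1 each), 1×aqua (neutral); total -5. So Os + (-5) = 3−, giving Os = +2.
The complex ion is anionic, so osmium takes the -ate form osmate(II).

potassium aquadichlorofluorooxalatoosmate(II)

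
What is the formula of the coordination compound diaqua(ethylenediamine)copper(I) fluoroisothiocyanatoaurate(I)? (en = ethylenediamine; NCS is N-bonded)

[Cu(en)(H2O)2][AuF(NCS)]

Cation [Cu…]: ligand charges 0, Cu(I) ⇒ ion charge 1+.
Anion [Au…]: ligand charges -2, Au(I) ⇒ ion charge 1−.
One 1+ cation balances one 1− anion.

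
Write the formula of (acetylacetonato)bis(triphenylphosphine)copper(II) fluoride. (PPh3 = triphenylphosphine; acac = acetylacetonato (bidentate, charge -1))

[Cu(acac)(PPh3)2]F

Ligands: 2 triphenylphosphine (PPh3, neutral), 1 acetylacetonato (acac, -1). Ligand charge sum = -1.
With Cu in oxidation state +2, the complex ion is [Cu...]^1+.
Charge balance with fluoride (-1) requires 1 complex ion per 1 fluoride.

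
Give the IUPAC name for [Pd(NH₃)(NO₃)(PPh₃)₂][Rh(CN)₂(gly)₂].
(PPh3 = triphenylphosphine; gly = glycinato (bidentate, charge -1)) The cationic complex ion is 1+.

Both ions are complex: the cation is named first with the plain metal name, the anion second with the -ate form; each ion's ligands are alphabetised independently.
The complex cation is given as 1+; its ligand charges sum to -1, so Pd = +2.
A 1:1 salt means the anion carries the equal and opposite charge, 1−.
Anion: ligand charges sum to -4; for the ion to be 1−, Rh = +3.

amminenitratobis(triphenylphosphine)palladium(II) dicyanobis(glycinato)rhodate(III)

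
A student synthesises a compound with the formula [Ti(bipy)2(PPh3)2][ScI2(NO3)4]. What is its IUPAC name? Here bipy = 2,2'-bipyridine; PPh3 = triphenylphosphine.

Both ions are complex: the cation is named first with the plain metal name, the anion second with the -ate form; each ion's ligands are alphabetised independently.
Scandium is always +3 in its complexes; the anion's ligand charges sum to -6, so the complex anion is 3−.
A 1:1 salt means the cation carries the equal and opposite charge, 3+.
Cation: ligand charges sum to 0; for the ion to be 3+, Ti = +3.

bis(2,2'-bipyridine)bis(triphenylphosphine)titanium(III) diiodotetranitratoscandate(III)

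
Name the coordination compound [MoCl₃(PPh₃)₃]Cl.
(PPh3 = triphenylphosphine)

The 1 chloride counter-ion carries a total charge of -1, so each complex ion is 1+.
Ligand charges: 3×triphenylphosphine (neutral), 3×chloro (-1 each); total -3. So Mo + (-3) = 1+, giving Mo = +4.
Ligands are named alphabetically: chloro before triphenylphosphine.

trichlorotris(triphenylphosphine)molybdenum(IV) chloride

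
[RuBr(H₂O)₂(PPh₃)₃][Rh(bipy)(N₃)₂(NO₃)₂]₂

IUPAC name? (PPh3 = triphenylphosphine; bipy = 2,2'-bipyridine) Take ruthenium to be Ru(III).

diaquabromotris(triphenylphosphine)ruthenium(III) diazido(2,2'-bipyridine)dinitratorhodate(III)

Both ions are complex: the cation is named first with the plain metal name, the anion second with the -ate form; each ion's ligands are alphabetised independently.
Ru is given as +3; the cation's ligand charges sum to -1, so the complex cation is 2+.
With 2 anions per cation, each anion must be 2/2 = 1−.
Anion: ligand charges sum to -4; for the ion to be 1−, Rh = +3.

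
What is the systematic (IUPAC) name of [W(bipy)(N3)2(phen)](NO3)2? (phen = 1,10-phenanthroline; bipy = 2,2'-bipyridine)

diazido(2,2'-bipyridine)(1,10-phenanthroline)tungsten(IV) nitrate

The 2 nitrate counter-ions carry a total charge of -2, so each complex ion is 2+.
Ligand charges: 1×1,10-phenanthroline (neutral), 1×2,2'-bipyridine (neutral), 2×azido (-1 each); total -2. So W + (-2) = 2+, giving W = +4.
Ligands are named alphabetically: azido before bipyridine before phenanthroline.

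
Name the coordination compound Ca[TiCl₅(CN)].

The 1 calcium counter-ion carries a total charge of +2, so each complex ion is 2−.
Ligand charges: 1×cyano (-1 each), 5×chloro (-1 each); total -6. So Ti + (-6) = 2−, giving Ti = +4.
Ligands are named alphabetically: chloro before cyano.
The complex ion is anionic, so titanium takes the -ate form titanate(IV).

calcium pentachlorocyanotitanate(IV)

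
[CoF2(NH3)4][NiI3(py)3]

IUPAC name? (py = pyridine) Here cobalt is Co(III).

tetraamminedifluorocobalt(III) triiodotris(pyridine)nickelate(II)

Co is given as +3; the cation's ligand charges sum to -2, so the complex cation is 1+.
A 1:1 salt means the anion carries the equal and opposite charge, 1−.
Anion: ligand charges sum to -3; for the ion to be 1−, Ni = +2.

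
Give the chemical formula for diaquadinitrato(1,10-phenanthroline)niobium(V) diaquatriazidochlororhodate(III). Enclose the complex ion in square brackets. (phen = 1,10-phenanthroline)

[Nb(H2O)2(NO3)2(phen)][RhCl(H2O)2(N3)3]3

Cation [Nb…]: ligand charges -2, Nb(V) ⇒ ion charge 3+.
Anion [Rh…]: ligand charges -4, Rh(III) ⇒ ion charge 1−.
One 3+ cation requires 3 of the 1− anion.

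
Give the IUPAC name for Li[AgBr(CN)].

The 1 lithium counter-ion carries a total charge of +1, so each complex ion is 1−.
Ligand charges: 1×bromo (-1 each), 1×cyano (-1 each); total -2. So Ag + (-2) = 1−, giving Ag = +1.
Ligands are named alphabetically: bromo before cyano.
The complex ion is anionic, so silver takes the -ate form argentate(I).

lithium bromocyanoargentate(I)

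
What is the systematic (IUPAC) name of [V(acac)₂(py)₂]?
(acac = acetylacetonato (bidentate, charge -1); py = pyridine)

There is no counter-ion, so the complex is neutral overall.
Ligand charges: 2×acetylacetonato (-1 each), 2×pyridine (neutral); total -2. So V + (-2) = 0, giving V = +2.
Ligands are named alphabetically: acetylacetonato before pyridine.

bis(acetylacetonato)bis(pyridine)vanadium(II)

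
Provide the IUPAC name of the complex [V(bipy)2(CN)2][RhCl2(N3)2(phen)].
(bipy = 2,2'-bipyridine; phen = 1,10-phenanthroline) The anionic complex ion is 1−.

bis(2,2'-bipyridine)dicyanovanadium(III) diazidodichloro(1,10-phenanthroline)rhodate(III)

The complex anion is given as 1−; its ligand charges sum to -4, so Rh = +3.
A 1:1 salt means the cation carries the equal and opposite charge, 1+.
Cation: ligand charges sum to -2; for the ion to be 1+, V = +3.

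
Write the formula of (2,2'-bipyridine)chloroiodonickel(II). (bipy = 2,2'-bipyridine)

[Ni(bipy)ClI]

Ligands: 1 chloro (Cl, -1), 1 iodo (I, -1), 1 2,2'-bipyridine (bipy, neutral). Ligand charge sum = -2.
With Ni in oxidation state +2, the complex ion is [Ni...].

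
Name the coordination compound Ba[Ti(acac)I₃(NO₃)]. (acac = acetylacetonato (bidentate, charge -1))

barium (acetylacetonato)triiodonitratotitanate(III)

The 1 barium counter-ion carries a total charge of +2, so each complex ion is 2−.
Ligand charges: 1×acetylacetonato (-1 each), 3×iodo (-1 each), 1×nitrato (-1 each); total -5. So Ti + (-5) = 2−, giving Ti = +3.
The complex ion is anionic, so titanium takes the -ate form titanate(III).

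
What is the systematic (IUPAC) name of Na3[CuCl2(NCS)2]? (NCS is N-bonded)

sodium dichlorodiisothiocyanatocuprate(I)

The 3 sodium counter-ions carry a total charge of +3, so each complex ion is 3−.
Ligand charges: 2×isothiocyanato (-1 each), 2×chloro (-1 each); total -4. So Cu + (-4) = 3−, giving Cu = +1.
Ligands are named alphabetically: chloro before isothiocyanato.
The complex ion is anionic, so copper takes the -ate form cuprate(I).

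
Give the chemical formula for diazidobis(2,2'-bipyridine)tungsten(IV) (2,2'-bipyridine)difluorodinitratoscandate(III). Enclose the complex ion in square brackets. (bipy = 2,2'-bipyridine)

Cation [W…]: ligand charges -2, W(IV) ⇒ ion charge 2+.
Anion [Sc…]: ligand charges -4, Sc(III) ⇒ ion charge 1−.
One 2+ cation requires 2 of the 1− anion.

[W(bipy)2(N3)2][Sc(bipy)F2(NO3)2]2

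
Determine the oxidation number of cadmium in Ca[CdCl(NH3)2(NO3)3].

+2

1 calcium outside the brackets (+2 each) → the complex ion is 2−.
Ligand charges: 3×NO3 = -3; 1×Cl = -1; 2×NH3 neutral; sum -4.
Cd + (-4) = 2− ⇒ Cd is +2.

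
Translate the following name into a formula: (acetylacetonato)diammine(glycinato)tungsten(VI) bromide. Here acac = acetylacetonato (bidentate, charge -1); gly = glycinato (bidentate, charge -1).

Ligands: 1 acetylacetonato (acac, -1), 2 ammine (NH3, neutral), 1 glycinato (gly, -1). Ligand charge sum = -2.
With W in oxidation state +6, the complex ion is [W...]^4+.
Charge balance with bromide (-1) requires 1 complex ion per 4 bromide.

[W(acac)(gly)(NH3)2]Br4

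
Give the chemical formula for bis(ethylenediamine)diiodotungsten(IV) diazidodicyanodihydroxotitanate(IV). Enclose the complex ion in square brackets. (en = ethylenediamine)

Cation [W…]: ligand charges -2, W(IV) ⇒ ion charge 2+.
Anion [Ti…]: ligand charges -6, Ti(IV) ⇒ ion charge 2−.
One 2+ cation balances one 2− anion.

[W(en)2I2][Ti(CN)2(N3)2(OH)2]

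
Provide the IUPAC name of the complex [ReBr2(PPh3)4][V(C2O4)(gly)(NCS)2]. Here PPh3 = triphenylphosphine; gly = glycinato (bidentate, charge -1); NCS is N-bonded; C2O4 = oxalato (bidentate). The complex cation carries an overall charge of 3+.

dibromotetrakis(triphenylphosphine)rhenium(V) (glycinato)diisothiocyanatooxalatovanadate(II)

Both ions are complex: the cation is named first with the plain metal name, the anion second with the -ate form; each ion's ligands are alphabetised independently.
The complex cation is given as 3+; its ligand charges sum to -2, so Re = +5.
A 1:1 salt means the anion carries the equal and opposite charge, 3−.
Anion: ligand charges sum to -5; for the ion to be 3−, V = +2.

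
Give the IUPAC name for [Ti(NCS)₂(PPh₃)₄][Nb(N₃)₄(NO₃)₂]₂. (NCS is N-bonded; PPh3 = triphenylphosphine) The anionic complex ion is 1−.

diisothiocyanatotetrakis(triphenylphosphine)titanium(IV) tetraazidodinitratoniobate(V)

Both ions are complex: the cation is named first with the plain metal name, the anion second with the -ate form; each ion's ligands are alphabetised independently.
The complex anion is given as 1−; its ligand charges sum to -6, so Nb = +5.
With 2 anions per cation, the cation must be 2×1 = 2+.
Cation: ligand charges sum to -2; for the ion to be 2+, Ti = +4.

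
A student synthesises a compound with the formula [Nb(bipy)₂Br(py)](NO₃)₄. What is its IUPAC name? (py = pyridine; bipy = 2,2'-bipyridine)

bis(2,2'-bipyridine)bromo(pyridine)niobium(V) nitrate

The 4 nitrate counter-ions carry a total charge of -4, so each complex ion is 4+.
Ligand charges: 1×pyridine (neutral), 1×bromo (-1 each), 2×2,2'-bipyridine (neutral); total -1. So Nb + (-1) = 4+, giving Nb = +5.
Ligands are named alphabetically: bipyridine before bromo before pyridine.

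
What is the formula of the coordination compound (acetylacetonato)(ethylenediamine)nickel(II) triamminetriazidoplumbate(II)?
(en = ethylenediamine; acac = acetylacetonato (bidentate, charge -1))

Cation [Ni…]: ligand charges -1, Ni(II) ⇒ ion charge 1+.
Anion [Pb…]: ligand charges -3, Pb(II) ⇒ ion charge 1−.
One 1+ cation balances one 1− anion.

[Ni(acac)(en)][Pb(N3)3(NH3)3]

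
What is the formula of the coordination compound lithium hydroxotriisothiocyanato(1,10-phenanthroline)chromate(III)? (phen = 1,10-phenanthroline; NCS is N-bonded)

Ligands: 1 1,10-phenanthroline (phen, neutral), 3 isothiocyanato (NCS, -1), 1 hydroxo (OH, -1). Ligand charge sum = -4.
Charge balance with lithium (+1) requires 1 complex ion per 1 lithium.

Li[Cr(NCS)3(OH)(phen)]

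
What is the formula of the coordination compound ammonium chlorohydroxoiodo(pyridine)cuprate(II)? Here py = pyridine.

Ligands: 1 iodo (I, -1), 1 pyridine (py, neutral), 1 hydroxo (OH, -1), 1 chloro (Cl, -1). Ligand charge sum = -3.
With Cu in oxidation state +2, the complex ion is [Cu...]^1−.
Charge balance with ammonium (+1) requires 1 complex ion per 1 ammonium.

NH4[CuClI(OH)(py)]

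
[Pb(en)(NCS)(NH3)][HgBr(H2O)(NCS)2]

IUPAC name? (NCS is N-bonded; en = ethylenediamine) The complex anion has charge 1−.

Both ions are complex: the cation is named first with the plain metal name, the anion second with the -ate form; each ion's ligands are alphabetised independently.
The complex anion is given as 1−; its ligand charges sum to -3, so Hg = +2.
A 1:1 salt means the cation carries the equal and opposite charge, 1+.
Cation: ligand charges sum to -1; for the ion to be 1+, Pb = +2.

ammine(ethylenediamine)isothiocyanatolead(II) aquabromodiisothiocyanatomercurate(II)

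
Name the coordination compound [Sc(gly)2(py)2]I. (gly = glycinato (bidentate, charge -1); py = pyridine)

The 1 iodide counter-ion carries a total charge of -1, so each complex ion is 1+.
Ligand charges: 2×glycinato (-1 each), 2×pyridine (neutral); total -2. So Sc + (-2) = 1+, giving Sc = +3.
Ligands are named alphabetically: glycinato before pyridine.

bis(glycinato)bis(pyridine)scandium(III) iodide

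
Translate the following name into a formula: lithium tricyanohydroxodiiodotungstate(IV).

Li2[W(CN)3I2(OH)]

Ligands: 1 hydroxo (OH, -1), 3 cyano (CN, -1), 2 iodo (I, -1). Ligand charge sum = -6.
With W in oxidation state +4, the complex ion is [W...]^2−.
Charge balance with lithium (+1) requires 1 complex ion per 2 lithium.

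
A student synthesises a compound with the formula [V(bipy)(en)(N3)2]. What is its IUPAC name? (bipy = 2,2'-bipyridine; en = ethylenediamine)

There is no counter-ion, so the complex is neutral overall.
Ligand charges: 2×azido (-1 each), 1×2,2'-bipyridine (neutral), 1×ethylenediamine (neutral); total -2. So V + (-2) = 0, giving V = +2.
Ligands are named alphabetically: azido before bipyridine before ethylenediamine.

diazido(2,2'-bipyridine)(ethylenediamine)vanadium(II)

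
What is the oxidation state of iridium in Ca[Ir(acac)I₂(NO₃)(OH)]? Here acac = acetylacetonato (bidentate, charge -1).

+3

1 calcium outside the brackets (+2 each) → the complex ion is 2−.
Ligand charges: 1×NO3 = -1; 1×acac = -1; 2×I = -2; 1×OH = -1; sum -5.
Ir + (-5) = 2− ⇒ Ir is +3.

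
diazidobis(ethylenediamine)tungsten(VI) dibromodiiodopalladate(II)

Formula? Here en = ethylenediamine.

[W(en)2(N3)2][PdBr2I2]2

Cation [W…]: ligand charges -2, W(VI) ⇒ ion charge 4+.
Anion [Pd…]: ligand charges -4, Pd(II) ⇒ ion charge 2−.
One 4+ cation requires 2 of the 2− anion.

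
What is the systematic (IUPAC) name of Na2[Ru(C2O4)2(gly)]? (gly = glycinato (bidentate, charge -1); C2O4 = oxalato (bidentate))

The 2 sodium counter-ions carry a total charge of +2, so each complex ion is 2−.
Ligand charges: 1×glycinato (-1 each), 2×oxalato (-2 each); total -5. So Ru + (-5) = 2−, giving Ru = +3.
The complex ion is anionic, so ruthenium takes the -ate form ruthenate(III).

sodium (glycinato)dioxalatoruthenate(III)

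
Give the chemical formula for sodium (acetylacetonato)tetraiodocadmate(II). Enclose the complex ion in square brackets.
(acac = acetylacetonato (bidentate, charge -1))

Na3[Cd(acac)I4]

Ligands: 4 iodo (I, -1), 1 acetylacetonato (acac, -1). Ligand charge sum = -5.
Charge balance with sodium (+1) requires 1 complex ion per 3 sodium.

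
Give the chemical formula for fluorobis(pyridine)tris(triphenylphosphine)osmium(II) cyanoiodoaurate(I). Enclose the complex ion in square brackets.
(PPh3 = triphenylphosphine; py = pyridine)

[OsF(PPh3)3(py)2][Au(CN)I]

Cation [Os…]: ligand charges -1, Os(II) ⇒ ion charge 1+.
Anion [Au…]: ligand charges -2, Au(I) ⇒ ion charge 1−.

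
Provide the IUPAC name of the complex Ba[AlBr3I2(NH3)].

The 1 barium counter-ion carries a total charge of +2, so each complex ion is 2−.
Ligand charges: 1×ammine (neutral), 2×iodo (-1 each), 3×bromo (-1 each); total -5. So Al + (-5) = 2−, giving Al = +3.
Ligands are named alphabetically: ammine before bromo before iodo.
The complex ion is anionic, so aluminium takes the -ate form aluminate(III).

barium amminetribromodiiodoaluminate(III)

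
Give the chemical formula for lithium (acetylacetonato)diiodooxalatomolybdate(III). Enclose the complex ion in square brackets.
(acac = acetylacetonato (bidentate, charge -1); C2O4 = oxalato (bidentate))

Ligands: 1 acetylacetonato (acac, -1), 2 iodo (I, -1), 1 oxalato (C2O4, -2). Ligand charge sum = -5.
With Mo in oxidation state +3, the complex ion is [Mo...]^2−.
Charge balance with lithium (+1) requires 1 complex ion per 2 lithium.

Li2[Mo(acac)(C2O4)I2]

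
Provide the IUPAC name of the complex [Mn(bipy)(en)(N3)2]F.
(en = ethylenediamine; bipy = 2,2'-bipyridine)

diazido(2,2'-bipyridine)(ethylenediamine)manganese(III) fluoride

The 1 fluoride counter-ion carries a total charge of -1, so each complex ion is 1+.
Ligand charges: 1×ethylenediamine (neutral), 1×2,2'-bipyridine (neutral), 2×azido (-1 each); total -2. So Mn + (-2) = 1+, giving Mn = +3.
Ligands are named alphabetically: azido before bipyridine before ethylenediamine.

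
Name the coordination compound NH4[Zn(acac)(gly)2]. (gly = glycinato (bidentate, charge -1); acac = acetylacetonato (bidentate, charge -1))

ammonium (acetylacetonato)bis(glycinato)zincate(II)

The 1 ammonium counter-ion carries a total charge of +1, so each complex ion is 1−.
Ligand charges: 2×glycinato (-1 each), 1×acetylacetonato (-1 each); total -3. So Zn + (-3) = 1−, giving Zn = +2.
Ligands are named alphabetically: acetylacetonato before glycinato.
The complex ion is anionic, so zinc takes the -ate form zincate(II).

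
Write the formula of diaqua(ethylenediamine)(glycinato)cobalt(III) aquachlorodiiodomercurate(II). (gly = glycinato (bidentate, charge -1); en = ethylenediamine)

[Co(en)(gly)(H2O)2][HgCl(H2O)I2]2

Cation [Co…]: ligand charges -1, Co(III) ⇒ ion charge 2+.
Anion [Hg…]: ligand charges -3, Hg(II) ⇒ ion charge 1−.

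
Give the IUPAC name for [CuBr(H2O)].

aquabromocopper(I)

There is no counter-ion, so the complex is neutral overall.
Ligand charges: 1×aqua (neutral), 1×bromo (-1 each); total -1. So Cu + (-1) = 0, giving Cu = +1.
Ligands are named alphabetically: aqua before bromo.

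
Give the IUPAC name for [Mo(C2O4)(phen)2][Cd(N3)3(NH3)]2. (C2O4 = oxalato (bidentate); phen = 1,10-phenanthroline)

oxalatobis(1,10-phenanthroline)molybdenum(IV) amminetriazidocadmate(II)

Both ions are complex: the cation is named first with the plain metal name, the anion second with the -ate form; each ion's ligands are alphabetised independently.
Cadmium is always +2 in its complexes; the anion's ligand charges sum to -3, so the complex anion is 1−.
With 2 anions per cation, the cation must be 2×1 = 2+.
Cation: ligand charges sum to -2; for the ion to be 2+, Mo = +4.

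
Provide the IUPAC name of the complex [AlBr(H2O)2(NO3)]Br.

The 1 bromide counter-ion carries a total charge of -1, so each complex ion is 1+.
Ligand charges: 2×aqua (neutral), 1×bromo (-1 each), 1×nitrato (-1 each); total -2. So Al + (-2) = 1+, giving Al = +3.
Ligands are named alphabetically: aqua before bromo before nitrato.

diaquabromonitratoaluminium(III) bromide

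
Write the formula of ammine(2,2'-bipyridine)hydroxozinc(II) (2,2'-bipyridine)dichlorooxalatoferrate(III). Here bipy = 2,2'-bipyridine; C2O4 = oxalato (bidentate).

Cation [Zn…]: ligand charges -1, Zn(II) ⇒ ion charge 1+.
Anion [Fe…]: ligand charges -4, Fe(III) ⇒ ion charge 1−.
One 1+ cation balances one 1− anion.

[Zn(bipy)(NH3)(OH)][Fe(bipy)(C2O4)Cl2]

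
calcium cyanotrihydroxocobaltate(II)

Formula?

Ca[Co(CN)(OH)3]

Ligands: 3 hydroxo (OH, -1), 1 cyano (CN, -1). Ligand charge sum = -4.
With Co in oxidation state +2, the complex ion is [Co...]^2−.
Charge balance with calcium (+2) requires 1 complex ion per 1 calcium.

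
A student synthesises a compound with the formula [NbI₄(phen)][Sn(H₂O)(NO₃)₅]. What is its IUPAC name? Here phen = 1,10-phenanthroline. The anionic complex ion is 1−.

Both ions are complex: the cation is named first with the plain metal name, the anion second with the -ate form; each ion's ligands are alphabetised independently.
The complex anion is given as 1−; its ligand charges sum to -5, so Sn = +4.
A 1:1 salt means the cation carries the equal and opposite charge, 1+.
Cation: ligand charges sum to -4; for the ion to be 1+, Nb = +5.

tetraiodo(1,10-phenanthroline)niobium(V) aquapentanitratostannate(IV)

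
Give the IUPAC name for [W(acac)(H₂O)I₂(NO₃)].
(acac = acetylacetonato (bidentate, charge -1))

(acetylacetonato)aquadiiodonitratotungsten(IV)

There is no counter-ion, so the complex is neutral overall.
Ligand charges: 2×iodo (-1 each), 1×aqua (neutral), 1×nitrato (-1 each), 1×acetylacetonato (-1 each); total -4. So W + (-4) = 0, giving W = +4.
Ligands are named alphabetically: acetylacetonato before aqua before iodo before nitrato.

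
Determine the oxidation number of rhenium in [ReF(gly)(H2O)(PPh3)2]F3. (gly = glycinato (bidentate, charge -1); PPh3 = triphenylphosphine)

+5

3 fluoride outside the brackets (-1 each) → the complex ion is 3+.
Ligand charges: 1×H2O neutral; 1×gly = -1; 1×F = -1; 2×PPh3 neutral; sum -2.
Re + (-2) = 3+ ⇒ Re is +5.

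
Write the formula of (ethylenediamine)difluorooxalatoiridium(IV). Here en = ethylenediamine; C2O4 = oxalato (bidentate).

[Ir(C2O4)(en)F2]

Ligands: 1 ethylenediamine (en, neutral), 1 oxalato (C2O4, -2), 2 fluoro (F, -1). Ligand charge sum = -4.
With Ir in oxidation state +4, the complex ion is [Ir...].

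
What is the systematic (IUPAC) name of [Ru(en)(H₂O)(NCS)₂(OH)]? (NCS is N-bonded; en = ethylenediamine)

aqua(ethylenediamine)hydroxodiisothiocyanatoruthenium(III)

There is no counter-ion, so the complex is neutral overall.
Ligand charges: 2×isothiocyanato (-1 each), 1×hydroxo (-1 each), 1×ethylenediamine (neutral), 1×aqua (neutral); total -3. So Ru + (-3) = 0, giving Ru = +3.
Ligands are named alphabetically: aqua before ethylenediamine before hydroxo before isothiocyanato.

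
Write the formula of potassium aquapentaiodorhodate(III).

K2[Rh(H2O)I5]

Ligands: 1 aqua (H2O, neutral), 5 iodo (I, -1). Ligand charge sum = -5.
With Rh in oxidation state +3, the complex ion is [Rh...]^2−.
Charge balance with potassium (+1) requires 1 complex ion per 2 potassium.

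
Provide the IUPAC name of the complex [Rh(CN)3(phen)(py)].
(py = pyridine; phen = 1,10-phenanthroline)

tricyano(1,10-phenanthroline)(pyridine)rhodium(III)

There is no counter-ion, so the complex is neutral overall.
Ligand charges: 3×cyano (-1 each), 1×pyridine (neutral), 1×1,10-phenanthroline (neutral); total -3. So Rh + (-3) = 0, giving Rh = +3.
Ligands are named alphabetically: cyano before phenanthroline before pyridine.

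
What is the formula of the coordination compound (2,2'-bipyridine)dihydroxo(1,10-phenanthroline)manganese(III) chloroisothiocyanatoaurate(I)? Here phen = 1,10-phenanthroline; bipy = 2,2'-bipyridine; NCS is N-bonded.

[Mn(bipy)(OH)2(phen)][AuCl(NCS)]

Cation [Mn…]: ligand charges -2, Mn(III) ⇒ ion charge 1+.
Anion [Au…]: ligand charges -2, Au(I) ⇒ ion charge 1−.
One 1+ cation balances one 1− anion.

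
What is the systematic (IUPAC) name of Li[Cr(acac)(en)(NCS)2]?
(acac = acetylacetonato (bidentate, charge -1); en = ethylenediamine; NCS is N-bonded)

lithium (acetylacetonato)(ethylenediamine)diisothiocyanatochromate(II)

The 1 lithium counter-ion carries a total charge of +1, so each complex ion is 1−.
Ligand charges: 1×acetylacetonato (-1 each), 1×ethylenediamine (neutral), 2×isothiocyanato (-1 each); total -3. So Cr + (-3) = 1−, giving Cr = +2.
The complex ion is anionic, so chromium takes the -ate form chromate(II).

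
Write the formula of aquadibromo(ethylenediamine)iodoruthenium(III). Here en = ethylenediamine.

[RuBr2(en)(H2O)I]

Ligands: 1 iodo (I, -1), 1 aqua (H2O, neutral), 1 ethylenediamine (en, neutral), 2 bromo (Br, -1). Ligand charge sum = -3.
With Ru in oxidation state +3, the complex ion is [Ru...].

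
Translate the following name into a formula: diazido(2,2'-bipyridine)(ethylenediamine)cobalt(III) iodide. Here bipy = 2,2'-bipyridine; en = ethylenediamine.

Ligands: 2 azido (N3, -1), 1 2,2'-bipyridine (bipy, neutral), 1 ethylenediamine (en, neutral). Ligand charge sum = -2.
Charge balance with iodide (-1) requires 1 complex ion per 1 iodide.

[Co(bipy)(en)(N3)2]I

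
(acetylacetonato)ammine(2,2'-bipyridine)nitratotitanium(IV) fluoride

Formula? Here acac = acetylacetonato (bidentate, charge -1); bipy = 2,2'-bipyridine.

Ligands: 1 nitrato (NO3, -1), 1 ammine (NH3, neutral), 1 acetylacetonato (acac, -1), 1 2,2'-bipyridine (bipy, neutral). Ligand charge sum = -2.
Charge balance with fluoride (-1) requires 1 complex ion per 2 fluoride.

[Ti(acac)(bipy)(NH3)(NO3)]F2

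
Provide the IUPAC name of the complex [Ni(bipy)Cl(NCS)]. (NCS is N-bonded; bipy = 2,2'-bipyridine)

(2,2'-bipyridine)chloroisothiocyanatonickel(II)

There is no counter-ion, so the complex is neutral overall.
Ligand charges: 1×isothiocyanato (-1 each), 1×chloro (-1 each), 1×2,2'-bipyridine (neutral); total -2. So Ni + (-2) = 0, giving Ni = +2.
Ligands are named alphabetically: bipyridine before chloro before isothiocyanato.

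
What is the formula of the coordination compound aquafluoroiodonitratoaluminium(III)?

[AlF(H2O)I(NO3)]

Ligands: 1 fluoro (F, -1), 1 aqua (H2O, neutral), 1 nitrato (NO3, -1), 1 iodo (I, -1). Ligand charge sum = -3.
With Al in oxidation state +3, the complex ion is [Al...].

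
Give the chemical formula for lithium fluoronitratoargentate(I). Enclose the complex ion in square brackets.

Ligands: 1 fluoro (F, -1), 1 nitrato (NO3, -1). Ligand charge sum = -2.
Charge balance with lithium (+1) requires 1 complex ion per 1 lithium.

Li[AgF(NO3)]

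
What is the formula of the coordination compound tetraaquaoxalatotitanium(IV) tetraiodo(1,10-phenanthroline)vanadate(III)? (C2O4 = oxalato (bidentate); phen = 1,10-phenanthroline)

[Ti(C2O4)(H2O)4][VI4(phen)]2

Cation [Ti…]: ligand charges -2, Ti(IV) ⇒ ion charge 2+.
Anion [V…]: ligand charges -4, V(III) ⇒ ion charge 1−.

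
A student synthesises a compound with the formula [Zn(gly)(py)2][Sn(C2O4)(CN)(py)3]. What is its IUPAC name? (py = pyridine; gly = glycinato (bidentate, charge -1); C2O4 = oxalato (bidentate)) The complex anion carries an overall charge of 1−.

(glycinato)bis(pyridine)zinc(II) cyanooxalatotris(pyridine)stannate(II)

The complex anion is given as 1−; its ligand charges sum to -3, so Sn = +2.
A 1:1 salt means the cation carries the equal and opposite charge, 1+.
Cation: ligand charges sum to -1; for the ion to be 1+, Zn = +2.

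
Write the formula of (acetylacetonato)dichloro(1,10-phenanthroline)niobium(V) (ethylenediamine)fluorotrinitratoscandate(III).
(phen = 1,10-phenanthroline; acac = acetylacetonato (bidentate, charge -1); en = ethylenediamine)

Cation [Nb…]: ligand charges -3, Nb(V) ⇒ ion charge 2+.
Anion [Sc…]: ligand charges -4, Sc(III) ⇒ ion charge 1−.
One 2+ cation requires 2 of the 1− anion.

[Nb(acac)Cl2(phen)][Sc(en)F(NO3)3]2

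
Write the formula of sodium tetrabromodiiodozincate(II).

Ligands: 4 bromo (Br, -1), 2 iodo (I, -1). Ligand charge sum = -6.
Charge balance with sodium (+1) requires 1 complex ion per 4 sodium.

Na4[ZnBr4I2]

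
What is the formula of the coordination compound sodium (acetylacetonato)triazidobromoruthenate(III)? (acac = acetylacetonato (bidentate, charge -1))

Na2[Ru(acac)Br(N3)3]

Ligands: 3 azido (N3, -1), 1 bromo (Br, -1), 1 acetylacetonato (acac, -1). Ligand charge sum = -5.
With Ru in oxidation state +3, the complex ion is [Ru...]^2−.
Charge balance with sodium (+1) requires 1 complex ion per 2 sodium.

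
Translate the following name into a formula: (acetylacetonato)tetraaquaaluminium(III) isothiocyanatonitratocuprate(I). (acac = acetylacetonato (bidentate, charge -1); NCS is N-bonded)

Cation [Al…]: ligand charges -1, Al(III) ⇒ ion charge 2+.
Anion [Cu…]: ligand charges -2, Cu(I) ⇒ ion charge 1−.
One 2+ cation requires 2 of the 1− anion.

[Al(acac)(H2O)4][Cu(NCS)(NO3)]2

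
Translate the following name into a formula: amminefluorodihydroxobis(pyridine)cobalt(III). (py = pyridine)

Ligands: 1 fluoro (F, -1), 1 ammine (NH3, neutral), 2 pyridine (py, neutral), 2 hydroxo (OH, -1). Ligand charge sum = -3.
With Co in oxidation state +3, the complex ion is [Co...].

[CoF(NH3)(OH)2(py)2]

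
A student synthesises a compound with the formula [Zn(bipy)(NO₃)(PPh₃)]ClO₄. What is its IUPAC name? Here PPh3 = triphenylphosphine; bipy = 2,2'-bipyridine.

The 1 perchlorate counter-ion carries a total charge of -1, so each complex ion is 1+.
Ligand charges: 1×triphenylphosphine (neutral), 1×2,2'-bipyridine (neutral), 1×nitrato (-1 each); total -1. So Zn + (-1) = 1+, giving Zn = +2.
Ligands are named alphabetically: bipyridine before nitrato before triphenylphosphine.

(2,2'-bipyridine)nitrato(triphenylphosphine)zinc(II) perchlorate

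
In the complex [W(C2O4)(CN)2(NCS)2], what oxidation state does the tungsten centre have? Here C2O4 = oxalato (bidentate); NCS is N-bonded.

No counter-ion: the bracketed complex is neutral.
Ligand charges: 2×CN = -2; 1×C2O4 = -2; 2×NCS = -2; sum -6.
W + (-6) = 0 ⇒ W is +6.

+6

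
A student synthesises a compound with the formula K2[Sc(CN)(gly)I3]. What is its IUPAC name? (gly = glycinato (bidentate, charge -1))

The 2 potassium counter-ions carry a total charge of +2, so each complex ion is 2−.
Ligand charges: 3×iodo (-1 each), 1×cyano (-1 each), 1×glycinato (-1 each); total -5. So Sc + (-5) = 2−, giving Sc = +3.
Ligands are named alphabetically: cyano before glycinato before iodo.
The complex ion is anionic, so scandium takes the -ate form scandate(III).

potassium cyano(glycinato)triiodoscandate(III)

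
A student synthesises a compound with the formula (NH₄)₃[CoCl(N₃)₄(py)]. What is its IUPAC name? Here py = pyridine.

ammonium tetraazidochloro(pyridine)cobaltate(II)

The 3 ammonium counter-ions carry a total charge of +3, so each complex ion is 3−.
Ligand charges: 1×chloro (-1 each), 4×azido (-1 each), 1×pyridine (neutral); total -5. So Co + (-5) = 3−, giving Co = +2.
The complex ion is anionic, so cobalt takes the -ate form cobaltate(II).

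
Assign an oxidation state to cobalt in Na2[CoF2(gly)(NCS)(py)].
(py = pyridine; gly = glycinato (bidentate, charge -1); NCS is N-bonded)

+2

2 sodium outside the brackets (+1 each) → the complex ion is 2−.
Ligand charges: 1×py neutral; 1×gly = -1; 2×F = -2; 1×NCS = -1; sum -4.
Co + (-4) = 2− ⇒ Co is +2.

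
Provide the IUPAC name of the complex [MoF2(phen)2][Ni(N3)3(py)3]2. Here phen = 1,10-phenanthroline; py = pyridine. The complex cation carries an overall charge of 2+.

difluorobis(1,10-phenanthroline)molybdenum(IV) triazidotris(pyridine)nickelate(II)

The complex cation is given as 2+; its ligand charges sum to -2, so Mo = +4.
With 2 anions per cation, each anion must be 2/2 = 1−.
Anion: ligand charges sum to -3; for the ion to be 1−, Ni = +2.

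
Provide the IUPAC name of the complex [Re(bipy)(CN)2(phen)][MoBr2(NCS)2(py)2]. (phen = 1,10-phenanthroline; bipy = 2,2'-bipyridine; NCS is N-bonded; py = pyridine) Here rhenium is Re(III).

(2,2'-bipyridine)dicyano(1,10-phenanthroline)rhenium(III) dibromodiisothiocyanatobis(pyridine)molybdate(III)

Both ions are complex: the cation is named first with the plain metal name, the anion second with the -ate form; each ion's ligands are alphabetised independently.
Re is given as +3; the cation's ligand charges sum to -2, so the complex cation is 1+.
A 1:1 salt means the anion carries the equal and opposite charge, 1−.
Anion: ligand charges sum to -4; for the ion to be 1−, Mo = +3.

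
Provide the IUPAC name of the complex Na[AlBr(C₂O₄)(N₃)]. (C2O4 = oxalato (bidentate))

sodium azidobromooxalatoaluminate(III)

The 1 sodium counter-ion carries a total charge of +1, so each complex ion is 1−.
Ligand charges: 1×azido (-1 each), 1×bromo (-1 each), 1×oxalato (-2 each); total -4. So Al + (-4) = 1−, giving Al = +3.
The complex ion is anionic, so aluminium takes the -ate form aluminate(III).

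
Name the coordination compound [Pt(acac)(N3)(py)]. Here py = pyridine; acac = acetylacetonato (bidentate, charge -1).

(acetylacetonato)azido(pyridine)platinum(II)

There is no counter-ion, so the complex is neutral overall.
Ligand charges: 1×pyridine (neutral), 1×azido (-1 each), 1×acetylacetonato (-1 each); total -2. So Pt + (-2) = 0, giving Pt = +2.
Ligands are named alphabetically: acetylacetonato before azido before pyridine.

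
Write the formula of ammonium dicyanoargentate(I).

Ligands: 2 cyano (CN, -1). Ligand charge sum = -2.
With Ag in oxidation state +1, the complex ion is [Ag...]^1−.
Charge balance with ammonium (+1) requires 1 complex ion per 1 ammonium.

NH4[Ag(CN)2]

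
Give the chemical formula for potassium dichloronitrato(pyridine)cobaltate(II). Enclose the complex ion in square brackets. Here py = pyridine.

K[CoCl2(NO3)(py)]

Ligands: 2 chloro (Cl, -1), 1 pyridine (py, neutral), 1 nitrato (NO3, -1). Ligand charge sum = -3.
Charge balance with potassium (+1) requires 1 complex ion per 1 potassium.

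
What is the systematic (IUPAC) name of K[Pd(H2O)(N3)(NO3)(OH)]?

The 1 potassium counter-ion carries a total charge of +1, so each complex ion is 1−.
Ligand charges: 1×aqua (neutral), 1×hydroxo (-1 each), 1×nitrato (-1 each), 1×azido (-1 each); total -3. So Pd + (-3) = 1−, giving Pd = +2.
The complex ion is anionic, so palladium takes the -ate form palladate(II).

potassium aquaazidohydroxonitratopalladate(II)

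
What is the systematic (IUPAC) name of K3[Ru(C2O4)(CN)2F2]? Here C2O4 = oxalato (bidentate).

potassium dicyanodifluorooxalatoruthenate(III)

The 3 potassium counter-ions carry a total charge of +3, so each complex ion is 3−.
Ligand charges: 1×oxalato (-2 each), 2×fluoro (-1 each), 2×cyano (-1 each); total -6. So Ru + (-6) = 3−, giving Ru = +3.
Ligands are named alphabetically: cyano before fluoro before oxalato.
The complex ion is anionic, so ruthenium takes the -ate form ruthenate(III).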